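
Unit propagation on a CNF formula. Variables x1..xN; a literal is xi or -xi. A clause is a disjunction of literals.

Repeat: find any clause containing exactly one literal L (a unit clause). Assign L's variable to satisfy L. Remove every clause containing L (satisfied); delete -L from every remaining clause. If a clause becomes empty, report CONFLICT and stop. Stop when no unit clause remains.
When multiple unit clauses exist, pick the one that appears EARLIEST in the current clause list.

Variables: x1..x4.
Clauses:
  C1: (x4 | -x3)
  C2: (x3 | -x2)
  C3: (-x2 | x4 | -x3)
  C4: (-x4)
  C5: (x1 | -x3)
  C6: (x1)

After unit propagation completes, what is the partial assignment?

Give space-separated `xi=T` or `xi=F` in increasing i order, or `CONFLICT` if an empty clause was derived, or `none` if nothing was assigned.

unit clause [-4] forces x4=F; simplify:
  drop 4 from [4, -3] -> [-3]
  drop 4 from [-2, 4, -3] -> [-2, -3]
  satisfied 1 clause(s); 5 remain; assigned so far: [4]
unit clause [-3] forces x3=F; simplify:
  drop 3 from [3, -2] -> [-2]
  satisfied 3 clause(s); 2 remain; assigned so far: [3, 4]
unit clause [-2] forces x2=F; simplify:
  satisfied 1 clause(s); 1 remain; assigned so far: [2, 3, 4]
unit clause [1] forces x1=T; simplify:
  satisfied 1 clause(s); 0 remain; assigned so far: [1, 2, 3, 4]

Answer: x1=T x2=F x3=F x4=F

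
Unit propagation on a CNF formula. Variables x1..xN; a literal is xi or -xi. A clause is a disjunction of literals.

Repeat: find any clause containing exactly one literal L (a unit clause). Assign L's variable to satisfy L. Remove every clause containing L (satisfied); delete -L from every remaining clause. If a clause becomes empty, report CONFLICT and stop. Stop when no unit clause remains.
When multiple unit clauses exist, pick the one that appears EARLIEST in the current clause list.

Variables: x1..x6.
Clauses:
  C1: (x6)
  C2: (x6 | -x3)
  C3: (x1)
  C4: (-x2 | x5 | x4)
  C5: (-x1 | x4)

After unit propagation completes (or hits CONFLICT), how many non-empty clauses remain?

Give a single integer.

unit clause [6] forces x6=T; simplify:
  satisfied 2 clause(s); 3 remain; assigned so far: [6]
unit clause [1] forces x1=T; simplify:
  drop -1 from [-1, 4] -> [4]
  satisfied 1 clause(s); 2 remain; assigned so far: [1, 6]
unit clause [4] forces x4=T; simplify:
  satisfied 2 clause(s); 0 remain; assigned so far: [1, 4, 6]

Answer: 0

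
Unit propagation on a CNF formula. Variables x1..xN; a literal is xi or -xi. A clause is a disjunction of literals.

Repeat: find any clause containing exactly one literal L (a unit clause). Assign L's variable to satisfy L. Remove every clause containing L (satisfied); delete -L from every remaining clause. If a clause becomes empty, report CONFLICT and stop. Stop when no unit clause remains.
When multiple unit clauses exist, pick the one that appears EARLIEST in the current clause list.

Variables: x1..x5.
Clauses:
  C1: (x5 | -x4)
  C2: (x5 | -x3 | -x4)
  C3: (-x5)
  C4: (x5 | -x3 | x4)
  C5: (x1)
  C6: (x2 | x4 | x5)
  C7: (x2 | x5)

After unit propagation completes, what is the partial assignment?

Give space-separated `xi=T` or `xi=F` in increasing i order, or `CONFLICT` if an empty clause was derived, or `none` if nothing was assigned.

Answer: x1=T x2=T x3=F x4=F x5=F

Derivation:
unit clause [-5] forces x5=F; simplify:
  drop 5 from [5, -4] -> [-4]
  drop 5 from [5, -3, -4] -> [-3, -4]
  drop 5 from [5, -3, 4] -> [-3, 4]
  drop 5 from [2, 4, 5] -> [2, 4]
  drop 5 from [2, 5] -> [2]
  satisfied 1 clause(s); 6 remain; assigned so far: [5]
unit clause [-4] forces x4=F; simplify:
  drop 4 from [-3, 4] -> [-3]
  drop 4 from [2, 4] -> [2]
  satisfied 2 clause(s); 4 remain; assigned so far: [4, 5]
unit clause [-3] forces x3=F; simplify:
  satisfied 1 clause(s); 3 remain; assigned so far: [3, 4, 5]
unit clause [1] forces x1=T; simplify:
  satisfied 1 clause(s); 2 remain; assigned so far: [1, 3, 4, 5]
unit clause [2] forces x2=T; simplify:
  satisfied 2 clause(s); 0 remain; assigned so far: [1, 2, 3, 4, 5]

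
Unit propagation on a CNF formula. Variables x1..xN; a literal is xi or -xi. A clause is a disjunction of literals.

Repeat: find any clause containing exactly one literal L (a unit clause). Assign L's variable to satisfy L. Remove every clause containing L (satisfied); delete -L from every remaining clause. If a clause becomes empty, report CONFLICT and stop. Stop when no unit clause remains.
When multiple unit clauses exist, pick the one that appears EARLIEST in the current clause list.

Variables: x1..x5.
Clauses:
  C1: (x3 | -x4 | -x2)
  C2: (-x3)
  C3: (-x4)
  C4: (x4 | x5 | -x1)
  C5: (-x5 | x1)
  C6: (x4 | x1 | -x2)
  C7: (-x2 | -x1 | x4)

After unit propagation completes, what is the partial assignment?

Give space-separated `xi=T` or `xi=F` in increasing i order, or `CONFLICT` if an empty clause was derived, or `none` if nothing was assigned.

unit clause [-3] forces x3=F; simplify:
  drop 3 from [3, -4, -2] -> [-4, -2]
  satisfied 1 clause(s); 6 remain; assigned so far: [3]
unit clause [-4] forces x4=F; simplify:
  drop 4 from [4, 5, -1] -> [5, -1]
  drop 4 from [4, 1, -2] -> [1, -2]
  drop 4 from [-2, -1, 4] -> [-2, -1]
  satisfied 2 clause(s); 4 remain; assigned so far: [3, 4]

Answer: x3=F x4=F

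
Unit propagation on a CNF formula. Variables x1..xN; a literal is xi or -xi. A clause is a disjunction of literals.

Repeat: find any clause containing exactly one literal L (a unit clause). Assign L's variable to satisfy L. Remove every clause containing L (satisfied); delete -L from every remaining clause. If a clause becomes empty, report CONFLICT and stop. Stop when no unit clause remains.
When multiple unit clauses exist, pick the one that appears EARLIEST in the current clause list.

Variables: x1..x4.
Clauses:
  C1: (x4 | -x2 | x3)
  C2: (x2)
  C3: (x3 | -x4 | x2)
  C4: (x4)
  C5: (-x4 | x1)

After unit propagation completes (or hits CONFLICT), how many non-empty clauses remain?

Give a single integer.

Answer: 0

Derivation:
unit clause [2] forces x2=T; simplify:
  drop -2 from [4, -2, 3] -> [4, 3]
  satisfied 2 clause(s); 3 remain; assigned so far: [2]
unit clause [4] forces x4=T; simplify:
  drop -4 from [-4, 1] -> [1]
  satisfied 2 clause(s); 1 remain; assigned so far: [2, 4]
unit clause [1] forces x1=T; simplify:
  satisfied 1 clause(s); 0 remain; assigned so far: [1, 2, 4]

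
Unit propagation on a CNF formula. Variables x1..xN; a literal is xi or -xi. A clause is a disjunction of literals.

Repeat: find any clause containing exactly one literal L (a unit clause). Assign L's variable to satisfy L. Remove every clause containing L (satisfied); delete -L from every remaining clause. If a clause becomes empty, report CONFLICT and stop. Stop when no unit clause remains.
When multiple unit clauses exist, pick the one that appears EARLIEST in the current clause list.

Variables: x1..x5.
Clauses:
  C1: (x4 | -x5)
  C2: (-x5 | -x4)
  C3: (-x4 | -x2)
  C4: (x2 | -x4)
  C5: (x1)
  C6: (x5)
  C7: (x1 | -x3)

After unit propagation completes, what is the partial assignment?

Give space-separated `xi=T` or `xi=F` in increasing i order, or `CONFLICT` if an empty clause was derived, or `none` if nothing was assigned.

unit clause [1] forces x1=T; simplify:
  satisfied 2 clause(s); 5 remain; assigned so far: [1]
unit clause [5] forces x5=T; simplify:
  drop -5 from [4, -5] -> [4]
  drop -5 from [-5, -4] -> [-4]
  satisfied 1 clause(s); 4 remain; assigned so far: [1, 5]
unit clause [4] forces x4=T; simplify:
  drop -4 from [-4] -> [] (empty!)
  drop -4 from [-4, -2] -> [-2]
  drop -4 from [2, -4] -> [2]
  satisfied 1 clause(s); 3 remain; assigned so far: [1, 4, 5]
CONFLICT (empty clause)

Answer: CONFLICT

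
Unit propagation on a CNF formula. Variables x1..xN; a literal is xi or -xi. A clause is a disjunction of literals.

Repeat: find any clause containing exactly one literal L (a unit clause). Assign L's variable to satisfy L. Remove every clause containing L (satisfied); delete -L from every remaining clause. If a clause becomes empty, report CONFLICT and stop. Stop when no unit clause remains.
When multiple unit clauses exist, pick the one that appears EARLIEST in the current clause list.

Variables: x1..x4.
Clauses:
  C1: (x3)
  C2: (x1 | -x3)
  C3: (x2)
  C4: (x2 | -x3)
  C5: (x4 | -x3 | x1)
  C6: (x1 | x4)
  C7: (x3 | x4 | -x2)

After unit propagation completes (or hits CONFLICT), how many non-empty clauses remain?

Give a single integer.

unit clause [3] forces x3=T; simplify:
  drop -3 from [1, -3] -> [1]
  drop -3 from [2, -3] -> [2]
  drop -3 from [4, -3, 1] -> [4, 1]
  satisfied 2 clause(s); 5 remain; assigned so far: [3]
unit clause [1] forces x1=T; simplify:
  satisfied 3 clause(s); 2 remain; assigned so far: [1, 3]
unit clause [2] forces x2=T; simplify:
  satisfied 2 clause(s); 0 remain; assigned so far: [1, 2, 3]

Answer: 0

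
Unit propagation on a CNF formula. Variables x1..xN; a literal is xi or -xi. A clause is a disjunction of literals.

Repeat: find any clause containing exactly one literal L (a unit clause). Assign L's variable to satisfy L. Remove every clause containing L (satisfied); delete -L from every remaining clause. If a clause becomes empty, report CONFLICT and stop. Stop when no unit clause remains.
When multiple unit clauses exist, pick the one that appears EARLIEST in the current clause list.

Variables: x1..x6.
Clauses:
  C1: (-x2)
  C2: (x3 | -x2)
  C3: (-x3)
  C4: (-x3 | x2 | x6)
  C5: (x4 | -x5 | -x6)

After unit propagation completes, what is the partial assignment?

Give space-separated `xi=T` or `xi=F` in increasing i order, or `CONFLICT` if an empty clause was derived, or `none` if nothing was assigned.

Answer: x2=F x3=F

Derivation:
unit clause [-2] forces x2=F; simplify:
  drop 2 from [-3, 2, 6] -> [-3, 6]
  satisfied 2 clause(s); 3 remain; assigned so far: [2]
unit clause [-3] forces x3=F; simplify:
  satisfied 2 clause(s); 1 remain; assigned so far: [2, 3]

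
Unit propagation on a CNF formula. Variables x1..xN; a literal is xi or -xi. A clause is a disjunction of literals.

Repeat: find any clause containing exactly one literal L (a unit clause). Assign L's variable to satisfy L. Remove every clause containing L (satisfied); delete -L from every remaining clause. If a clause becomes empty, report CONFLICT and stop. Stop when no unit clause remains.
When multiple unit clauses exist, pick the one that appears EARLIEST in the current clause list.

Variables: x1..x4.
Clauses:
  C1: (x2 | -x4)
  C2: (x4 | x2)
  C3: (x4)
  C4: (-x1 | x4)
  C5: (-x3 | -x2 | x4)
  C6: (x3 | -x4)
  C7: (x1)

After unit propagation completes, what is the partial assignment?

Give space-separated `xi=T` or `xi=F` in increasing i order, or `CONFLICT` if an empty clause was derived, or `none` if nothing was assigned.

unit clause [4] forces x4=T; simplify:
  drop -4 from [2, -4] -> [2]
  drop -4 from [3, -4] -> [3]
  satisfied 4 clause(s); 3 remain; assigned so far: [4]
unit clause [2] forces x2=T; simplify:
  satisfied 1 clause(s); 2 remain; assigned so far: [2, 4]
unit clause [3] forces x3=T; simplify:
  satisfied 1 clause(s); 1 remain; assigned so far: [2, 3, 4]
unit clause [1] forces x1=T; simplify:
  satisfied 1 clause(s); 0 remain; assigned so far: [1, 2, 3, 4]

Answer: x1=T x2=T x3=T x4=T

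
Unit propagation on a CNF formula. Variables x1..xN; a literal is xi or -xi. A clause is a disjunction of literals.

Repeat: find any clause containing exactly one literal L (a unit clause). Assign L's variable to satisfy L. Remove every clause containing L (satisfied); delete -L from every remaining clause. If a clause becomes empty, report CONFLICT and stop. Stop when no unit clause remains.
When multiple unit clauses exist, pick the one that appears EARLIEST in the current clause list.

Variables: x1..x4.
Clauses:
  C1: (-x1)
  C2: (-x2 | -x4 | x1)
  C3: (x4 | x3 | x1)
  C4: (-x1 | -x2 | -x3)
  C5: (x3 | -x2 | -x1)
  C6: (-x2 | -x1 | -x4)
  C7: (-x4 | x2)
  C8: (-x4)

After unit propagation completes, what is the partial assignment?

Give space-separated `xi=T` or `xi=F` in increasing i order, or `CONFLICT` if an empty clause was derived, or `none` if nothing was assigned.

unit clause [-1] forces x1=F; simplify:
  drop 1 from [-2, -4, 1] -> [-2, -4]
  drop 1 from [4, 3, 1] -> [4, 3]
  satisfied 4 clause(s); 4 remain; assigned so far: [1]
unit clause [-4] forces x4=F; simplify:
  drop 4 from [4, 3] -> [3]
  satisfied 3 clause(s); 1 remain; assigned so far: [1, 4]
unit clause [3] forces x3=T; simplify:
  satisfied 1 clause(s); 0 remain; assigned so far: [1, 3, 4]

Answer: x1=F x3=T x4=F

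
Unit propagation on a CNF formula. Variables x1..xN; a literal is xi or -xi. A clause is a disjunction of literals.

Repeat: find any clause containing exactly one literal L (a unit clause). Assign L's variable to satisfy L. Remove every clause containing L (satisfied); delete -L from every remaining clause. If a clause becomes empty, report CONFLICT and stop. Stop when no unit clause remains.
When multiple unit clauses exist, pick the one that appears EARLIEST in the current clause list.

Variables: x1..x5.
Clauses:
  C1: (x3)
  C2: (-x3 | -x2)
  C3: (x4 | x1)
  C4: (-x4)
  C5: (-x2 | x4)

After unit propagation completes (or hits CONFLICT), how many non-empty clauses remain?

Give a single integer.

Answer: 0

Derivation:
unit clause [3] forces x3=T; simplify:
  drop -3 from [-3, -2] -> [-2]
  satisfied 1 clause(s); 4 remain; assigned so far: [3]
unit clause [-2] forces x2=F; simplify:
  satisfied 2 clause(s); 2 remain; assigned so far: [2, 3]
unit clause [-4] forces x4=F; simplify:
  drop 4 from [4, 1] -> [1]
  satisfied 1 clause(s); 1 remain; assigned so far: [2, 3, 4]
unit clause [1] forces x1=T; simplify:
  satisfied 1 clause(s); 0 remain; assigned so far: [1, 2, 3, 4]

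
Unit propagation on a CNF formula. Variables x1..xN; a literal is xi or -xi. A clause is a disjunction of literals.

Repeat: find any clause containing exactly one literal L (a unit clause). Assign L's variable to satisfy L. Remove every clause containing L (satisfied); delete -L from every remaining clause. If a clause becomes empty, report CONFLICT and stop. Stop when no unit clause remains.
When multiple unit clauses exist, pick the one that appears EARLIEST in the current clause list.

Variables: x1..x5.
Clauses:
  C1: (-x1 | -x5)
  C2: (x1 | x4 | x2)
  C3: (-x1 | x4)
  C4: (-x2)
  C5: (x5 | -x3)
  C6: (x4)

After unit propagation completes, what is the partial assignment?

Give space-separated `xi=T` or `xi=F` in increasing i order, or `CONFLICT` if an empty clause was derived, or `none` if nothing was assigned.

Answer: x2=F x4=T

Derivation:
unit clause [-2] forces x2=F; simplify:
  drop 2 from [1, 4, 2] -> [1, 4]
  satisfied 1 clause(s); 5 remain; assigned so far: [2]
unit clause [4] forces x4=T; simplify:
  satisfied 3 clause(s); 2 remain; assigned so far: [2, 4]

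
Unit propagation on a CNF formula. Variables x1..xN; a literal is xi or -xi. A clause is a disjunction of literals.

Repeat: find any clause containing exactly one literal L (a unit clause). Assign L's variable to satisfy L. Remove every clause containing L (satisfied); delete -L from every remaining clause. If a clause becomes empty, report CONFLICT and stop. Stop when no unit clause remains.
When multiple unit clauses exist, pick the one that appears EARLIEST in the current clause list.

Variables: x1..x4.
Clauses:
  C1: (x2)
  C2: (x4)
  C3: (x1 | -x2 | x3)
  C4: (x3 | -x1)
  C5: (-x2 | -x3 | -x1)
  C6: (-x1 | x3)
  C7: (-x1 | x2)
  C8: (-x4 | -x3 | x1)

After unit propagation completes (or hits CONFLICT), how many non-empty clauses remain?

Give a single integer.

Answer: 5

Derivation:
unit clause [2] forces x2=T; simplify:
  drop -2 from [1, -2, 3] -> [1, 3]
  drop -2 from [-2, -3, -1] -> [-3, -1]
  satisfied 2 clause(s); 6 remain; assigned so far: [2]
unit clause [4] forces x4=T; simplify:
  drop -4 from [-4, -3, 1] -> [-3, 1]
  satisfied 1 clause(s); 5 remain; assigned so far: [2, 4]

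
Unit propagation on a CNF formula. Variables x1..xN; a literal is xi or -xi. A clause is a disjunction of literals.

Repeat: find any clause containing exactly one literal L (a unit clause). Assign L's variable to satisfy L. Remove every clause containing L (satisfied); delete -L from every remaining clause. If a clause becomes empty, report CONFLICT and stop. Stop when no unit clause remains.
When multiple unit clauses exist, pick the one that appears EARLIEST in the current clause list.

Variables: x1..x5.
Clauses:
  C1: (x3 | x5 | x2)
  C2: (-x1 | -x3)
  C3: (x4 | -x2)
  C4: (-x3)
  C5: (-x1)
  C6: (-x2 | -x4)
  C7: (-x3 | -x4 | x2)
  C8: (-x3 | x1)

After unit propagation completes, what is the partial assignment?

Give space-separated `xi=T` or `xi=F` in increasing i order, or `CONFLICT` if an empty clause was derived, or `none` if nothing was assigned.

Answer: x1=F x3=F

Derivation:
unit clause [-3] forces x3=F; simplify:
  drop 3 from [3, 5, 2] -> [5, 2]
  satisfied 4 clause(s); 4 remain; assigned so far: [3]
unit clause [-1] forces x1=F; simplify:
  satisfied 1 clause(s); 3 remain; assigned so far: [1, 3]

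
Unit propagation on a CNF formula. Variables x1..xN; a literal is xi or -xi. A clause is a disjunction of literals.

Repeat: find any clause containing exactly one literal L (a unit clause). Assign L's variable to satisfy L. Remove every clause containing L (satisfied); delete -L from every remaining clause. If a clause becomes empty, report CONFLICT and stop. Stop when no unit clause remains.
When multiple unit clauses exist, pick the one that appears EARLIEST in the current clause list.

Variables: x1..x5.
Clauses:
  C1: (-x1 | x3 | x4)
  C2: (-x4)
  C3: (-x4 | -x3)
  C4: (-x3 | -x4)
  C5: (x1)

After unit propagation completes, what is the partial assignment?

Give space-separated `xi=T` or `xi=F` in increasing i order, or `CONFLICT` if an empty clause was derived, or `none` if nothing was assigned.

Answer: x1=T x3=T x4=F

Derivation:
unit clause [-4] forces x4=F; simplify:
  drop 4 from [-1, 3, 4] -> [-1, 3]
  satisfied 3 clause(s); 2 remain; assigned so far: [4]
unit clause [1] forces x1=T; simplify:
  drop -1 from [-1, 3] -> [3]
  satisfied 1 clause(s); 1 remain; assigned so far: [1, 4]
unit clause [3] forces x3=T; simplify:
  satisfied 1 clause(s); 0 remain; assigned so far: [1, 3, 4]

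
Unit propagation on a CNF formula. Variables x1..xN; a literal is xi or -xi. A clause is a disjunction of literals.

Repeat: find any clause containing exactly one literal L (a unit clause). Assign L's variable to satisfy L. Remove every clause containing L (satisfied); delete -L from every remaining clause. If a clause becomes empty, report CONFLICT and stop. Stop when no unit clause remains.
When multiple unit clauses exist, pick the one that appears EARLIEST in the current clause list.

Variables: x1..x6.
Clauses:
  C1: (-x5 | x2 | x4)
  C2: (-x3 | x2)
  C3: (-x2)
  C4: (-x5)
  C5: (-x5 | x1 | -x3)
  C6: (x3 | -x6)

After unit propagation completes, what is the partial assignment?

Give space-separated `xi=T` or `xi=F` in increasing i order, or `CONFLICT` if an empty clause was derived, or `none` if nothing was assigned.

unit clause [-2] forces x2=F; simplify:
  drop 2 from [-5, 2, 4] -> [-5, 4]
  drop 2 from [-3, 2] -> [-3]
  satisfied 1 clause(s); 5 remain; assigned so far: [2]
unit clause [-3] forces x3=F; simplify:
  drop 3 from [3, -6] -> [-6]
  satisfied 2 clause(s); 3 remain; assigned so far: [2, 3]
unit clause [-5] forces x5=F; simplify:
  satisfied 2 clause(s); 1 remain; assigned so far: [2, 3, 5]
unit clause [-6] forces x6=F; simplify:
  satisfied 1 clause(s); 0 remain; assigned so far: [2, 3, 5, 6]

Answer: x2=F x3=F x5=F x6=F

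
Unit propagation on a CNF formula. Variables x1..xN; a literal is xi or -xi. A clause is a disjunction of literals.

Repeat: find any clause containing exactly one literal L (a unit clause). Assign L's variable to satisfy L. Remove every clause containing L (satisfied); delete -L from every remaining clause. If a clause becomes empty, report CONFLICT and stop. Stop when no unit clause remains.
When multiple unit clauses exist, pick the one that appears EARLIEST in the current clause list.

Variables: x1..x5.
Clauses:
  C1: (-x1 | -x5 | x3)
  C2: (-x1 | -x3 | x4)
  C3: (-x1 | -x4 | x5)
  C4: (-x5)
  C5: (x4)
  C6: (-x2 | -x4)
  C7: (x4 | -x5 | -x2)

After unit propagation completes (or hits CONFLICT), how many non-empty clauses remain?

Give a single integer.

Answer: 0

Derivation:
unit clause [-5] forces x5=F; simplify:
  drop 5 from [-1, -4, 5] -> [-1, -4]
  satisfied 3 clause(s); 4 remain; assigned so far: [5]
unit clause [4] forces x4=T; simplify:
  drop -4 from [-1, -4] -> [-1]
  drop -4 from [-2, -4] -> [-2]
  satisfied 2 clause(s); 2 remain; assigned so far: [4, 5]
unit clause [-1] forces x1=F; simplify:
  satisfied 1 clause(s); 1 remain; assigned so far: [1, 4, 5]
unit clause [-2] forces x2=F; simplify:
  satisfied 1 clause(s); 0 remain; assigned so far: [1, 2, 4, 5]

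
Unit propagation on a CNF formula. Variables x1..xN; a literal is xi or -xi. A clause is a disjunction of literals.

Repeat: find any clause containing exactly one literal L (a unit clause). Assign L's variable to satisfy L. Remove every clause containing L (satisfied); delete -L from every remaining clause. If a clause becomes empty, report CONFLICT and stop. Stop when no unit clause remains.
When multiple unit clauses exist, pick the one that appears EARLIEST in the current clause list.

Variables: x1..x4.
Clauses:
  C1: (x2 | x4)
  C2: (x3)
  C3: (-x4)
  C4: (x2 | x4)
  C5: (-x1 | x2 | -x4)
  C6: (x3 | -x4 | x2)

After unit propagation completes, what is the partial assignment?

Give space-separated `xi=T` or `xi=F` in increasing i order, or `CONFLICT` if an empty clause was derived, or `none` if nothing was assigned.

Answer: x2=T x3=T x4=F

Derivation:
unit clause [3] forces x3=T; simplify:
  satisfied 2 clause(s); 4 remain; assigned so far: [3]
unit clause [-4] forces x4=F; simplify:
  drop 4 from [2, 4] -> [2]
  drop 4 from [2, 4] -> [2]
  satisfied 2 clause(s); 2 remain; assigned so far: [3, 4]
unit clause [2] forces x2=T; simplify:
  satisfied 2 clause(s); 0 remain; assigned so far: [2, 3, 4]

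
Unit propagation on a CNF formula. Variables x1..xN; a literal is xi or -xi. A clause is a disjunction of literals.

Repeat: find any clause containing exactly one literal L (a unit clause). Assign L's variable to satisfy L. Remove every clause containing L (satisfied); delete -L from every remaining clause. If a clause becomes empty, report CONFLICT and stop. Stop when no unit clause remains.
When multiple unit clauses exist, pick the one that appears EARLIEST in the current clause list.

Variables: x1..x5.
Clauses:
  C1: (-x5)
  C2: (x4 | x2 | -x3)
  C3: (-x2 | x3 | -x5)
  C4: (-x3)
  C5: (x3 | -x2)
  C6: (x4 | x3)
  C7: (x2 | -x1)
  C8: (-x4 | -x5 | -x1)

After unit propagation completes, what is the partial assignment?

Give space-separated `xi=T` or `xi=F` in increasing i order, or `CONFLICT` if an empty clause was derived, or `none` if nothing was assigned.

unit clause [-5] forces x5=F; simplify:
  satisfied 3 clause(s); 5 remain; assigned so far: [5]
unit clause [-3] forces x3=F; simplify:
  drop 3 from [3, -2] -> [-2]
  drop 3 from [4, 3] -> [4]
  satisfied 2 clause(s); 3 remain; assigned so far: [3, 5]
unit clause [-2] forces x2=F; simplify:
  drop 2 from [2, -1] -> [-1]
  satisfied 1 clause(s); 2 remain; assigned so far: [2, 3, 5]
unit clause [4] forces x4=T; simplify:
  satisfied 1 clause(s); 1 remain; assigned so far: [2, 3, 4, 5]
unit clause [-1] forces x1=F; simplify:
  satisfied 1 clause(s); 0 remain; assigned so far: [1, 2, 3, 4, 5]

Answer: x1=F x2=F x3=F x4=T x5=F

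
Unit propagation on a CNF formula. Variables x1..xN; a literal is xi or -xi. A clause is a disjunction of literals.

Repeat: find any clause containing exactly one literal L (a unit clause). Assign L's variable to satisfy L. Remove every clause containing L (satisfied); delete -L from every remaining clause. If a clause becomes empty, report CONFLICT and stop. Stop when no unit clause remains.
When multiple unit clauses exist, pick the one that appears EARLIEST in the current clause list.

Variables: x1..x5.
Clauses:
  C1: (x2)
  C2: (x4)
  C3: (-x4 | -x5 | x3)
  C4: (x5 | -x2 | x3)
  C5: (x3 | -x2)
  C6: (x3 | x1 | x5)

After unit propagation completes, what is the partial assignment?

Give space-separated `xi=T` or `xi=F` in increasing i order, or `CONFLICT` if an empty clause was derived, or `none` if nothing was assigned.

unit clause [2] forces x2=T; simplify:
  drop -2 from [5, -2, 3] -> [5, 3]
  drop -2 from [3, -2] -> [3]
  satisfied 1 clause(s); 5 remain; assigned so far: [2]
unit clause [4] forces x4=T; simplify:
  drop -4 from [-4, -5, 3] -> [-5, 3]
  satisfied 1 clause(s); 4 remain; assigned so far: [2, 4]
unit clause [3] forces x3=T; simplify:
  satisfied 4 clause(s); 0 remain; assigned so far: [2, 3, 4]

Answer: x2=T x3=T x4=T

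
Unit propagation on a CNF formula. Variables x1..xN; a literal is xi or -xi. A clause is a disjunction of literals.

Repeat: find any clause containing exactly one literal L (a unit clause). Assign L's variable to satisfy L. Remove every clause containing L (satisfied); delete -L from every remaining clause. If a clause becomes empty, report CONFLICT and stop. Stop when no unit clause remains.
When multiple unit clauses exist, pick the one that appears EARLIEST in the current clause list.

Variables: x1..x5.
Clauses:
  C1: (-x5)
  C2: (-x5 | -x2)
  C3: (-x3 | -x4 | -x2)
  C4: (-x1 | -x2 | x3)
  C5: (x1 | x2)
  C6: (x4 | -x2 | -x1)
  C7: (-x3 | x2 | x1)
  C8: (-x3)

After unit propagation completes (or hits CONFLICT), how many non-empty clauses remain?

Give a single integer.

Answer: 3

Derivation:
unit clause [-5] forces x5=F; simplify:
  satisfied 2 clause(s); 6 remain; assigned so far: [5]
unit clause [-3] forces x3=F; simplify:
  drop 3 from [-1, -2, 3] -> [-1, -2]
  satisfied 3 clause(s); 3 remain; assigned so far: [3, 5]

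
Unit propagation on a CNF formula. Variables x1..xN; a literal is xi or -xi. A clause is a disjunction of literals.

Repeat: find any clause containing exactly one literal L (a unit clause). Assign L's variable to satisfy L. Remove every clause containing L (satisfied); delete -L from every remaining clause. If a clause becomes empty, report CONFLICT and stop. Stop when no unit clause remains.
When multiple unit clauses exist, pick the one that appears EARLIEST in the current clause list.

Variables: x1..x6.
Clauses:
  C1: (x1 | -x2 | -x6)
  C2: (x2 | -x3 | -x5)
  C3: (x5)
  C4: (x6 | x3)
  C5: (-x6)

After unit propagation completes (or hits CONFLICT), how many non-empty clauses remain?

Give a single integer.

Answer: 0

Derivation:
unit clause [5] forces x5=T; simplify:
  drop -5 from [2, -3, -5] -> [2, -3]
  satisfied 1 clause(s); 4 remain; assigned so far: [5]
unit clause [-6] forces x6=F; simplify:
  drop 6 from [6, 3] -> [3]
  satisfied 2 clause(s); 2 remain; assigned so far: [5, 6]
unit clause [3] forces x3=T; simplify:
  drop -3 from [2, -3] -> [2]
  satisfied 1 clause(s); 1 remain; assigned so far: [3, 5, 6]
unit clause [2] forces x2=T; simplify:
  satisfied 1 clause(s); 0 remain; assigned so far: [2, 3, 5, 6]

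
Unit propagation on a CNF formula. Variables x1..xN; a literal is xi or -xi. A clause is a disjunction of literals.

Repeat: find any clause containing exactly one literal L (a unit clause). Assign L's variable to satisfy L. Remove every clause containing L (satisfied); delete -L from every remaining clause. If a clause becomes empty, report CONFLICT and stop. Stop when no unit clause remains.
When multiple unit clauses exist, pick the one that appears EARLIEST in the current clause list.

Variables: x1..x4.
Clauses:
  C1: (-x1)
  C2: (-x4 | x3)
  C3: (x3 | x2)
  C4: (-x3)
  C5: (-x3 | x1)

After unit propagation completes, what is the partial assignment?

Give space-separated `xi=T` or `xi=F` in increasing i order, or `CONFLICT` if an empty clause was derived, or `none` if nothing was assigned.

unit clause [-1] forces x1=F; simplify:
  drop 1 from [-3, 1] -> [-3]
  satisfied 1 clause(s); 4 remain; assigned so far: [1]
unit clause [-3] forces x3=F; simplify:
  drop 3 from [-4, 3] -> [-4]
  drop 3 from [3, 2] -> [2]
  satisfied 2 clause(s); 2 remain; assigned so far: [1, 3]
unit clause [-4] forces x4=F; simplify:
  satisfied 1 clause(s); 1 remain; assigned so far: [1, 3, 4]
unit clause [2] forces x2=T; simplify:
  satisfied 1 clause(s); 0 remain; assigned so far: [1, 2, 3, 4]

Answer: x1=F x2=T x3=F x4=F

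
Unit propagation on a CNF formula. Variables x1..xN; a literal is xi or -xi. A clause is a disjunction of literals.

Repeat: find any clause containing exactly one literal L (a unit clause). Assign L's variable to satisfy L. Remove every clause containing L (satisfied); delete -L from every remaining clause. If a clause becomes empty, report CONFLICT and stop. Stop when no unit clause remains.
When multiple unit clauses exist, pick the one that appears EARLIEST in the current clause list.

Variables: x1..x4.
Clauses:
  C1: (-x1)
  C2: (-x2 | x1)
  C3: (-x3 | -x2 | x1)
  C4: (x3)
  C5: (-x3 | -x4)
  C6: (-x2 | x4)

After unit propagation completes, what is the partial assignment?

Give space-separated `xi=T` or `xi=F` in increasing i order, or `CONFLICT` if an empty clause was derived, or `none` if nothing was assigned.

Answer: x1=F x2=F x3=T x4=F

Derivation:
unit clause [-1] forces x1=F; simplify:
  drop 1 from [-2, 1] -> [-2]
  drop 1 from [-3, -2, 1] -> [-3, -2]
  satisfied 1 clause(s); 5 remain; assigned so far: [1]
unit clause [-2] forces x2=F; simplify:
  satisfied 3 clause(s); 2 remain; assigned so far: [1, 2]
unit clause [3] forces x3=T; simplify:
  drop -3 from [-3, -4] -> [-4]
  satisfied 1 clause(s); 1 remain; assigned so far: [1, 2, 3]
unit clause [-4] forces x4=F; simplify:
  satisfied 1 clause(s); 0 remain; assigned so far: [1, 2, 3, 4]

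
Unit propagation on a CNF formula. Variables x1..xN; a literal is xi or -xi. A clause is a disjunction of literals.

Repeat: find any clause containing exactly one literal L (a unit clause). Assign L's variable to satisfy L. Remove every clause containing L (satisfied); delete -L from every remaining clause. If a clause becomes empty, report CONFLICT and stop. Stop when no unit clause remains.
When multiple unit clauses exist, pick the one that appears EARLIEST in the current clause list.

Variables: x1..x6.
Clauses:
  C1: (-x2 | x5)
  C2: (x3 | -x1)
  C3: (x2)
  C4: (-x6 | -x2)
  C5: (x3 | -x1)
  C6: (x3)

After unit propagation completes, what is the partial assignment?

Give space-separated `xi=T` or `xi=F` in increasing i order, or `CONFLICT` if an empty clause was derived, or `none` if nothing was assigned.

unit clause [2] forces x2=T; simplify:
  drop -2 from [-2, 5] -> [5]
  drop -2 from [-6, -2] -> [-6]
  satisfied 1 clause(s); 5 remain; assigned so far: [2]
unit clause [5] forces x5=T; simplify:
  satisfied 1 clause(s); 4 remain; assigned so far: [2, 5]
unit clause [-6] forces x6=F; simplify:
  satisfied 1 clause(s); 3 remain; assigned so far: [2, 5, 6]
unit clause [3] forces x3=T; simplify:
  satisfied 3 clause(s); 0 remain; assigned so far: [2, 3, 5, 6]

Answer: x2=T x3=T x5=T x6=F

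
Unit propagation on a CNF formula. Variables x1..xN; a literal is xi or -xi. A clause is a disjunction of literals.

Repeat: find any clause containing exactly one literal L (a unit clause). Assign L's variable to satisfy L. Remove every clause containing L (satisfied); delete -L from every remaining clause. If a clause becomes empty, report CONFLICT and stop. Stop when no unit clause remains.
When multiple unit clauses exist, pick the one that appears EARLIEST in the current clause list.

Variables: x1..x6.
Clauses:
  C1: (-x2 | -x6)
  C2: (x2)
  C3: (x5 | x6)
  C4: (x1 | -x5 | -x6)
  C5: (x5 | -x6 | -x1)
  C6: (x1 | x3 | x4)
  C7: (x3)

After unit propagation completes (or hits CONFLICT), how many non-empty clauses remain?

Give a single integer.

unit clause [2] forces x2=T; simplify:
  drop -2 from [-2, -6] -> [-6]
  satisfied 1 clause(s); 6 remain; assigned so far: [2]
unit clause [-6] forces x6=F; simplify:
  drop 6 from [5, 6] -> [5]
  satisfied 3 clause(s); 3 remain; assigned so far: [2, 6]
unit clause [5] forces x5=T; simplify:
  satisfied 1 clause(s); 2 remain; assigned so far: [2, 5, 6]
unit clause [3] forces x3=T; simplify:
  satisfied 2 clause(s); 0 remain; assigned so far: [2, 3, 5, 6]

Answer: 0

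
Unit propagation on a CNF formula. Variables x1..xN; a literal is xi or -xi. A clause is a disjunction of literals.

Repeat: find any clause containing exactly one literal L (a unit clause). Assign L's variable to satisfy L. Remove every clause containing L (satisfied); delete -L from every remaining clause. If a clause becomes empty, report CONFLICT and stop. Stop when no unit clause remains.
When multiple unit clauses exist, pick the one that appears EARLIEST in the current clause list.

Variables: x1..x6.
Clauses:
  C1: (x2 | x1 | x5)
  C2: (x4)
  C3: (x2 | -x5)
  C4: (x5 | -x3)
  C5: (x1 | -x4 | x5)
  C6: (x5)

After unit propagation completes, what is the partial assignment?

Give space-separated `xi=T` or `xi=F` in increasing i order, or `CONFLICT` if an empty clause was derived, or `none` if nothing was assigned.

unit clause [4] forces x4=T; simplify:
  drop -4 from [1, -4, 5] -> [1, 5]
  satisfied 1 clause(s); 5 remain; assigned so far: [4]
unit clause [5] forces x5=T; simplify:
  drop -5 from [2, -5] -> [2]
  satisfied 4 clause(s); 1 remain; assigned so far: [4, 5]
unit clause [2] forces x2=T; simplify:
  satisfied 1 clause(s); 0 remain; assigned so far: [2, 4, 5]

Answer: x2=T x4=T x5=T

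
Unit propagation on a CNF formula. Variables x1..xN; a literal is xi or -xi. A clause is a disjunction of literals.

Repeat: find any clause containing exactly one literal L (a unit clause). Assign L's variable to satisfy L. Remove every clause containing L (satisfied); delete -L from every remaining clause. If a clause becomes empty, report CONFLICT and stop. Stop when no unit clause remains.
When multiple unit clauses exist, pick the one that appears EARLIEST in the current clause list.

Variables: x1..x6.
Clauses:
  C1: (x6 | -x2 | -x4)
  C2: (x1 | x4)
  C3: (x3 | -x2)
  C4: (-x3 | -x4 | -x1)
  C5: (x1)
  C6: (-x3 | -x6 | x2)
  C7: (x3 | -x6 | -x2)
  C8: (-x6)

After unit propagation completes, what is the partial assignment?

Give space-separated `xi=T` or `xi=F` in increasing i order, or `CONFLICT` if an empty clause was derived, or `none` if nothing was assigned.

Answer: x1=T x6=F

Derivation:
unit clause [1] forces x1=T; simplify:
  drop -1 from [-3, -4, -1] -> [-3, -4]
  satisfied 2 clause(s); 6 remain; assigned so far: [1]
unit clause [-6] forces x6=F; simplify:
  drop 6 from [6, -2, -4] -> [-2, -4]
  satisfied 3 clause(s); 3 remain; assigned so far: [1, 6]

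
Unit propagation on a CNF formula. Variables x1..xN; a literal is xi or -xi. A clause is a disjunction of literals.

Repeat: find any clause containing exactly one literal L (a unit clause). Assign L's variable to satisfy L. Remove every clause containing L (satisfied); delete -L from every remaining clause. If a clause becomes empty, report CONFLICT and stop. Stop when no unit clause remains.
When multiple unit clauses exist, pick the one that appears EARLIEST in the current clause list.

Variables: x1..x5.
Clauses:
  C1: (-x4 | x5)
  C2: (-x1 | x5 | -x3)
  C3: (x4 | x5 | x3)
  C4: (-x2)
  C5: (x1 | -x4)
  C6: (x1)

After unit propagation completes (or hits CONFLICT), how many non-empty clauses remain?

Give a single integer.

Answer: 3

Derivation:
unit clause [-2] forces x2=F; simplify:
  satisfied 1 clause(s); 5 remain; assigned so far: [2]
unit clause [1] forces x1=T; simplify:
  drop -1 from [-1, 5, -3] -> [5, -3]
  satisfied 2 clause(s); 3 remain; assigned so far: [1, 2]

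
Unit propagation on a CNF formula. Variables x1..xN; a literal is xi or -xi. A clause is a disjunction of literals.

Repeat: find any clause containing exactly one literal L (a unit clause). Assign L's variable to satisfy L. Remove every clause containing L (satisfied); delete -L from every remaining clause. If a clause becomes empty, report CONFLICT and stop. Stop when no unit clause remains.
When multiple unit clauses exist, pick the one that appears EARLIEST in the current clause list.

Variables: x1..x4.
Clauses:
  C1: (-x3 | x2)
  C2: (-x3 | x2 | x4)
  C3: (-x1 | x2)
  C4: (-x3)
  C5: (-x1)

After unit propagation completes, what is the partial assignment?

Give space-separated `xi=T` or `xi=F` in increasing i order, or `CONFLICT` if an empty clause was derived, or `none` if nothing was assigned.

Answer: x1=F x3=F

Derivation:
unit clause [-3] forces x3=F; simplify:
  satisfied 3 clause(s); 2 remain; assigned so far: [3]
unit clause [-1] forces x1=F; simplify:
  satisfied 2 clause(s); 0 remain; assigned so far: [1, 3]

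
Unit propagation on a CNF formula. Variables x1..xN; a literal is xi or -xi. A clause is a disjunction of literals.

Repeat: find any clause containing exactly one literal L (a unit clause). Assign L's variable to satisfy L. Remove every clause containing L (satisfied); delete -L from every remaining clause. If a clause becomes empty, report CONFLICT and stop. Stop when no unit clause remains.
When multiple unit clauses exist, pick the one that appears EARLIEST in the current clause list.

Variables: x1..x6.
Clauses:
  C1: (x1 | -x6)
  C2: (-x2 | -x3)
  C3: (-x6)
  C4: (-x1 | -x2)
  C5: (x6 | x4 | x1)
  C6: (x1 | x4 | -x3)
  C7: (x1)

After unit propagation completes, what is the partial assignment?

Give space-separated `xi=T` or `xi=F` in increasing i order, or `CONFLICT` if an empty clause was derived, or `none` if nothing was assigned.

unit clause [-6] forces x6=F; simplify:
  drop 6 from [6, 4, 1] -> [4, 1]
  satisfied 2 clause(s); 5 remain; assigned so far: [6]
unit clause [1] forces x1=T; simplify:
  drop -1 from [-1, -2] -> [-2]
  satisfied 3 clause(s); 2 remain; assigned so far: [1, 6]
unit clause [-2] forces x2=F; simplify:
  satisfied 2 clause(s); 0 remain; assigned so far: [1, 2, 6]

Answer: x1=T x2=F x6=F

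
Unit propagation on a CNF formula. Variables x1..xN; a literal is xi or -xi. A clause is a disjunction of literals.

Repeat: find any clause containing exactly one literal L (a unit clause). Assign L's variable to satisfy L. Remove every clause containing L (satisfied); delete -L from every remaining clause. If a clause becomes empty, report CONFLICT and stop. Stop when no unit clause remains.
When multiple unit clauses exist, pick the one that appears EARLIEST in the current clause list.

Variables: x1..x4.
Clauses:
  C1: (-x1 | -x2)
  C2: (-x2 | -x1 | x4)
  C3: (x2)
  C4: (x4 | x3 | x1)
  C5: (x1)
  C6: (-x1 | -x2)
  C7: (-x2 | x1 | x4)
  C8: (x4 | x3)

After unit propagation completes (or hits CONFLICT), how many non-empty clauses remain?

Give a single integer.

unit clause [2] forces x2=T; simplify:
  drop -2 from [-1, -2] -> [-1]
  drop -2 from [-2, -1, 4] -> [-1, 4]
  drop -2 from [-1, -2] -> [-1]
  drop -2 from [-2, 1, 4] -> [1, 4]
  satisfied 1 clause(s); 7 remain; assigned so far: [2]
unit clause [-1] forces x1=F; simplify:
  drop 1 from [4, 3, 1] -> [4, 3]
  drop 1 from [1] -> [] (empty!)
  drop 1 from [1, 4] -> [4]
  satisfied 3 clause(s); 4 remain; assigned so far: [1, 2]
CONFLICT (empty clause)

Answer: 3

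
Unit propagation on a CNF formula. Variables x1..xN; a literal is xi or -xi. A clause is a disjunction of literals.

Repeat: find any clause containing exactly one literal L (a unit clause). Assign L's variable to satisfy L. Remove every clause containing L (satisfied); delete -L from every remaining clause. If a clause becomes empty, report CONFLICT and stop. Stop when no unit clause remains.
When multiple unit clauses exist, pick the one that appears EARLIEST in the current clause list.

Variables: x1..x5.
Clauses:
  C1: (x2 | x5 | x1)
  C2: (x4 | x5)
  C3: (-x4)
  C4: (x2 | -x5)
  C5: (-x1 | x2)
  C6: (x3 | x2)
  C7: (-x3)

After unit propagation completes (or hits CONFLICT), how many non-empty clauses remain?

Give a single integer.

Answer: 0

Derivation:
unit clause [-4] forces x4=F; simplify:
  drop 4 from [4, 5] -> [5]
  satisfied 1 clause(s); 6 remain; assigned so far: [4]
unit clause [5] forces x5=T; simplify:
  drop -5 from [2, -5] -> [2]
  satisfied 2 clause(s); 4 remain; assigned so far: [4, 5]
unit clause [2] forces x2=T; simplify:
  satisfied 3 clause(s); 1 remain; assigned so far: [2, 4, 5]
unit clause [-3] forces x3=F; simplify:
  satisfied 1 clause(s); 0 remain; assigned so far: [2, 3, 4, 5]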